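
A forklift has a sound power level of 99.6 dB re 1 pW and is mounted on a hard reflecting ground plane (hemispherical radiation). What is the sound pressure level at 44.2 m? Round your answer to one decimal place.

58.7 dB

Free-field hemispherical radiation: L_p = L_w − 10·log₁₀(2π·r²), r = 44.2 m.
2π·r² = 1.228e+04 m², 10·log₁₀ of that is 40.890 dB.
L_p = 99.6 − 40.890 = 58.71 dB.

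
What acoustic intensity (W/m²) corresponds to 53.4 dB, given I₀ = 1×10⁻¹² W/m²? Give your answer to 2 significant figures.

2.2e-07 W/m²

I = I₀·10^(L/10) = 10⁻¹² × 10^(53.4/10) = 10^(-6.660).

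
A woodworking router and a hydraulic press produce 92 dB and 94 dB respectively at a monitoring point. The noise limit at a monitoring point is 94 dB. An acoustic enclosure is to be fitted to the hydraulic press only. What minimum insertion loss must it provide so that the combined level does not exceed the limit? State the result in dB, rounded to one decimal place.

4.3 dB

The untreated sources together contribute 10^(92/10) = 1.585e+09, i.e. 92.00 dB.
The limit corresponds to 10^(94/10) = 2.512e+09; subtracting the fixed part leaves 9.270e+08 for the hydraulic press, i.e. 89.67 dB.
Required insertion loss = 94 − 89.67 = 4.33 dB.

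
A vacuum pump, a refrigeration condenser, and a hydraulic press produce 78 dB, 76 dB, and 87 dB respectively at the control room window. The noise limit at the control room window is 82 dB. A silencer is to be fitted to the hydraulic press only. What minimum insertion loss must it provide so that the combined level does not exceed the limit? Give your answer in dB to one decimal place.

Fixed contribution from the other sources: Σ 10^(L/10) = 10^(78/10) + 10^(76/10) = 1.029e+08 (80.12 dB).
To meet 82 dB overall, the treated hydraulic press may contribute at most 10^(82/10) − 1.029e+08 = 5.558e+07, i.e. 77.45 dB.
So the hydraulic press must be reduced from 87 to 77.45 dB: IL = 9.55 dB.

9.6 dB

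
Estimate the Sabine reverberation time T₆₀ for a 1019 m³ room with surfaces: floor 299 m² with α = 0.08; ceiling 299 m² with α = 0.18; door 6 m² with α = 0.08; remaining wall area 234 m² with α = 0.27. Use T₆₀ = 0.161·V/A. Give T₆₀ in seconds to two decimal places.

1.16 s

Total absorption A = 299·0.08 + 299·0.18 + 6·0.08 + 234·0.27 = 141.40 m² sabins.
T₆₀ = 0.161 × 1019 / 141.40 = 1.160 s.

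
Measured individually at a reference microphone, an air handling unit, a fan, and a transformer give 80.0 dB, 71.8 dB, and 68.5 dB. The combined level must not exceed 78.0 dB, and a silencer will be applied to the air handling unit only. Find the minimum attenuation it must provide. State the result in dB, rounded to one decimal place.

Fixed contribution from the other sources: Σ 10^(L/10) = 10^(71.8/10) + 10^(68.5/10) = 2.222e+07 (73.47 dB).
The limit corresponds to 10^(78.0/10) = 6.310e+07; subtracting the fixed part leaves 4.088e+07 for the air handling unit, i.e. 76.12 dB.
Required insertion loss = 80.0 − 76.12 = 3.88 dB.

3.9 dB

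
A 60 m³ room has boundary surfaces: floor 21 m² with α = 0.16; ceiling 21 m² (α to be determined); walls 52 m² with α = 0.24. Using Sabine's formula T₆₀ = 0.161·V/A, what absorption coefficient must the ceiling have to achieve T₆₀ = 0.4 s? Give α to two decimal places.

0.40

Required total absorption A = 0.161·60/0.4 = 24.15 m².
Absorption from the other surfaces = 21·0.16 + 52·0.24 = 15.84 m², so the ceiling must supply 8.31 m² over 21 m².
α = 8.31/21 = 0.396.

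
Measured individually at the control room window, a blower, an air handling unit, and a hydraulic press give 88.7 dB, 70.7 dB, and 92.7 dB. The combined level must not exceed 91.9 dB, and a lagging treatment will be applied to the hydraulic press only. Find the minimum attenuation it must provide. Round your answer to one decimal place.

The untreated sources together contribute 10^(88.7/10) + 10^(70.7/10) = 7.531e+08, i.e. 88.77 dB.
The limit corresponds to 10^(91.9/10) = 1.549e+09; subtracting the fixed part leaves 7.958e+08 for the hydraulic press, i.e. 89.01 dB.
So the hydraulic press must be reduced from 92.7 to 89.01 dB: IL = 3.69 dB.

3.7 dB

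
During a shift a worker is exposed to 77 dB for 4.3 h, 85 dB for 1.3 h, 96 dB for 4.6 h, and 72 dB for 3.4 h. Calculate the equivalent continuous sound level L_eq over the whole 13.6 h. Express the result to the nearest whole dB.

91 dB

L_eq = 10·log₁₀[(1/T)·Σ tᵢ·10^(Lᵢ/10)] with T = 13.6 h.
Σ tᵢ·10^(Lᵢ/10) = 4.3·10^(77/10) + 1.3·10^(85/10) + 4.6·10^(96/10) + 3.4·10^(72/10) = 1.899e+10.
L_eq = 10·log₁₀(1.899e+10/13.6) = 91.45 dB.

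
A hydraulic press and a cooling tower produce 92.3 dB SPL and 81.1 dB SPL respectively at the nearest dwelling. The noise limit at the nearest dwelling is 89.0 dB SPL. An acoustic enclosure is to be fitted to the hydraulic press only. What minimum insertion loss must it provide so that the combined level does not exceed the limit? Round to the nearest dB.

Fixed contribution from the other source: Σ 10^(L/10) = 10^(81.1/10) = 1.288e+08 (81.10 dB SPL).
To meet 89.0 dB SPL overall, the treated hydraulic press may contribute at most 10^(89.0/10) − 1.288e+08 = 6.655e+08, i.e. 88.23 dB SPL.
Required insertion loss = 92.3 − 88.23 = 4.07 dB.

4 dB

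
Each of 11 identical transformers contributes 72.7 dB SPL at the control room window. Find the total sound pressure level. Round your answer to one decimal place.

83.1 dB SPL

N identical incoherent sources raise the level by 10·log₁₀ N.
L_total = 72.7 + 10·log₁₀(11) = 72.7 + 10.414 = 83.11 dB SPL.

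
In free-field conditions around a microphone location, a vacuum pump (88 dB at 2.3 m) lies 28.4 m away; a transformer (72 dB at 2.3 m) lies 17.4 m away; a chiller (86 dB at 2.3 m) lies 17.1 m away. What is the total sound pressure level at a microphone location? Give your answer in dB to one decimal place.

70.7 dB

Propagate each source to the receiver with L = L_ref − 20·log₁₀(r/r_ref), then add intensities.
vacuum pump: 88 − 20·log₁₀(28.4/2.3) = 88 − 21.83 = 66.17 dB.
transformer: 72 − 20·log₁₀(17.4/2.3) = 72 − 17.58 = 54.42 dB.
chiller: 86 − 20·log₁₀(17.1/2.3) = 86 − 17.43 = 68.57 dB.
Σ 10^(L/10) = 1.162e+07 → L_total = 10·log₁₀(1.162e+07) = 70.65 dB.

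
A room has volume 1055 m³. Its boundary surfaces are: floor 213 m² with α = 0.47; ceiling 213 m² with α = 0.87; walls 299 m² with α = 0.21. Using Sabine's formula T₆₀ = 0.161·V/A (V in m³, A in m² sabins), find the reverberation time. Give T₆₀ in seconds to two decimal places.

0.49 s

Summing Sᵢαᵢ: 213·0.47 + 213·0.87 + 299·0.21 = 348.21 m².
T₆₀ = 0.161 × 1055 / 348.21 = 0.488 s.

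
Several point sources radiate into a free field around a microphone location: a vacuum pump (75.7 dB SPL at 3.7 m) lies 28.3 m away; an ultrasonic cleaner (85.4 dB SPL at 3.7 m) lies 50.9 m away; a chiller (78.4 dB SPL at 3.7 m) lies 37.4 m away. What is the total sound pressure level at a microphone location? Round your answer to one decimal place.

65.0 dB SPL

First find each source's level at the receiver (point-source: −20·log₁₀(r/r_ref)), then combine on an intensity basis.
vacuum pump: 75.7 − 20·log₁₀(28.3/3.7) = 75.7 − 17.67 = 58.03 dB SPL.
ultrasonic cleaner: 85.4 − 20·log₁₀(50.9/3.7) = 85.4 − 22.77 = 62.63 dB SPL.
chiller: 78.4 − 20·log₁₀(37.4/3.7) = 78.4 − 20.09 = 58.31 dB SPL.
Σ 10^(L/10) = 3.144e+06 → L_total = 10·log₁₀(3.144e+06) = 64.98 dB SPL.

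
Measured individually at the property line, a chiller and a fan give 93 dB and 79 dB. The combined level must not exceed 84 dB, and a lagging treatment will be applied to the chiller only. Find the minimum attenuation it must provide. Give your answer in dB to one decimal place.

10.7 dB

Everything except the chiller sums to 10^(79/10) = 7.943e+07 in linear terms, 79.00 dB.
The limit corresponds to 10^(84/10) = 2.512e+08; subtracting the fixed part leaves 1.718e+08 for the chiller, i.e. 82.35 dB.
So the chiller must be reduced from 93 to 82.35 dB: IL = 10.65 dB.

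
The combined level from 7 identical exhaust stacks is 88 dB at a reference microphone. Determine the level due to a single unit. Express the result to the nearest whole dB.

80 dB

7 equal contributions raise the level by 10·log₁₀ 7 = 8.451 dB, so each unit alone gives 88 − 8.451.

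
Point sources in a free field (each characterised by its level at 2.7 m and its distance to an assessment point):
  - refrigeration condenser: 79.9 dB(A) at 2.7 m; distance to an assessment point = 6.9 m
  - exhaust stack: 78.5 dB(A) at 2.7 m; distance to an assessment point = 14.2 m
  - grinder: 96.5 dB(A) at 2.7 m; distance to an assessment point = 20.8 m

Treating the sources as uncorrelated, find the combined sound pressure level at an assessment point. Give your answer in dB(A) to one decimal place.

79.7 dB(A)

First find each source's level at the receiver (point-source: −20·log₁₀(r/r_ref)), then combine on an intensity basis.
refrigeration condenser: 79.9 − 20·log₁₀(6.9/2.7) = 79.9 − 8.15 = 71.75 dB(A).
exhaust stack: 78.5 − 20·log₁₀(14.2/2.7) = 78.5 − 14.42 = 64.08 dB(A).
grinder: 96.5 − 20·log₁₀(20.8/2.7) = 96.5 − 17.73 = 78.77 dB(A).
Σ 10^(L/10) = 9.279e+07 → L_total = 10·log₁₀(9.279e+07) = 79.67 dB(A).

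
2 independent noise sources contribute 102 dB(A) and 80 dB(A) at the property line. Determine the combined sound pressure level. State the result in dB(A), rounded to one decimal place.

For uncorrelated sources the intensities add, so convert each level to linear form, sum, and take 10·log₁₀ of the total.
Σ 10^(L/10) = 10^(102/10) + 10^(80/10) = 1.595e+10.
L_total = 10·log₁₀(1.595e+10) = 102.03 dB(A).

102.0 dB(A)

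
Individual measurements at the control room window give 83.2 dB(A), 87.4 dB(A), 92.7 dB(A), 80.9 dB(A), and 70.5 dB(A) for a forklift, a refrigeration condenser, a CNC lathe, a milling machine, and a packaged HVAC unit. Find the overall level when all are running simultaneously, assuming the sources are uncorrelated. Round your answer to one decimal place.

94.4 dB(A)

Incoherent sources combine by intensity addition: L_total = 10·log₁₀(Σ 10^(L_i/10)).
Σ 10^(L/10) = 10^(83.2/10) + 10^(87.4/10) + 10^(92.7/10) + 10^(80.9/10) + 10^(70.5/10) = 2.755e+09.
L_total = 10·log₁₀(2.755e+09) = 94.40 dB(A).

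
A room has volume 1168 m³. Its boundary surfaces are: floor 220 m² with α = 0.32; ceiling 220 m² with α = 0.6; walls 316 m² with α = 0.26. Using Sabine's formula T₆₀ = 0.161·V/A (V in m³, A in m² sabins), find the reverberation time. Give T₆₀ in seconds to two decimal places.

A = Σ Sᵢαᵢ = 220·0.32 + 220·0.6 + 316·0.26 = 284.56 m².
T₆₀ = 0.161·V/A = 0.161·1168/284.56 = 0.661 s.

0.66 s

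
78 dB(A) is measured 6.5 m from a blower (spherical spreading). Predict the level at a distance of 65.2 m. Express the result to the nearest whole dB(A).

Point-source attenuation: ΔL = 20·log₁₀(r₂/r₁) = 20·log₁₀(65.2/6.5) = 20.027 dB.
L₂ = 78 − 20·log₁₀(65.2/6.5) = 78 − 20.027 = 57.97 dB(A).

58 dB(A)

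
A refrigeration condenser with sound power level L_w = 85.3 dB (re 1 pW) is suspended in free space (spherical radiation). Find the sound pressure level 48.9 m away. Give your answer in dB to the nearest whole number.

41 dB

Free-field spherical radiation: L_p = L_w − 10·log₁₀(4π·r²), r = 48.9 m.
4π·r² = 3.005e+04 m², 10·log₁₀ of that is 44.778 dB.
L_p = 85.3 − 44.778 = 40.52 dB.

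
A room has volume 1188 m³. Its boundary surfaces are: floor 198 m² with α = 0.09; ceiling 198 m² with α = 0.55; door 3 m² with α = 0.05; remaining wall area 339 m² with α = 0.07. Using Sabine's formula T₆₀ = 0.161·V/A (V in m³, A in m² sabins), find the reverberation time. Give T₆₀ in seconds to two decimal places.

Summing Sᵢαᵢ: 198·0.09 + 198·0.55 + 3·0.05 + 339·0.07 = 150.60 m².
T₆₀ = 0.161·V/A = 0.161·1188/150.60 = 1.270 s.

1.27 s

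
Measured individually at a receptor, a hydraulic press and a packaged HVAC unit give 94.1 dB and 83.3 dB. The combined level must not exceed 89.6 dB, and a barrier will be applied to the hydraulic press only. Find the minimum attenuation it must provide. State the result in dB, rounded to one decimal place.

5.7 dB

Fixed contribution from the other source: Σ 10^(L/10) = 10^(83.3/10) = 2.138e+08 (83.30 dB).
To meet 89.6 dB overall, the treated hydraulic press may contribute at most 10^(89.6/10) − 2.138e+08 = 6.982e+08, i.e. 88.44 dB.
So the hydraulic press must be reduced from 94.1 to 88.44 dB: IL = 5.66 dB.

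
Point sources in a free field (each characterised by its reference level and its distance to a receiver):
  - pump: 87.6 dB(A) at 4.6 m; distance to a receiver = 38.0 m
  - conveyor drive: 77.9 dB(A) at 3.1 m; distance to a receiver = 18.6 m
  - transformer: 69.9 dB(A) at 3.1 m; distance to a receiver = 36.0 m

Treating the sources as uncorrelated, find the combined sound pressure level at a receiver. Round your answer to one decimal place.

70.1 dB(A)

Propagate each source to the receiver with L = L_ref − 20·log₁₀(r/r_ref), then add intensities.
pump: 87.6 − 20·log₁₀(38.0/4.6) = 87.6 − 18.34 = 69.26 dB(A).
conveyor drive: 77.9 − 20·log₁₀(18.6/3.1) = 77.9 − 15.56 = 62.34 dB(A).
transformer: 69.9 − 20·log₁₀(36.0/3.1) = 69.9 − 21.30 = 48.60 dB(A).
Σ 10^(L/10) = 1.022e+07 → L_total = 10·log₁₀(1.022e+07) = 70.09 dB(A).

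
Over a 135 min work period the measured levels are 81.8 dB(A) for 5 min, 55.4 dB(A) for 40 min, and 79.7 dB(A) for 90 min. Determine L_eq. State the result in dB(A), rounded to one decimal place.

78.3 dB(A)

L_eq = 10·log₁₀[(1/T)·Σ tᵢ·10^(Lᵢ/10)] with T = 135 min.
Σ tᵢ·10^(Lᵢ/10) = 5·10^(81.8/10) + 40·10^(55.4/10) + 90·10^(79.7/10) = 9.170e+09.
L_eq = 10·log₁₀(9.170e+09/135) = 78.32 dB(A).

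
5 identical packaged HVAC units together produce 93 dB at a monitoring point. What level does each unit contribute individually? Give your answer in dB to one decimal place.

86.0 dB

Dividing the total intensity by 5 lowers the level by 10·log₁₀ 5 = 6.990 dB: L₁ = 93 − 6.990.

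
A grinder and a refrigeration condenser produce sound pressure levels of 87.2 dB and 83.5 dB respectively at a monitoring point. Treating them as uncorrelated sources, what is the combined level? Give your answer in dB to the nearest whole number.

89 dB

For uncorrelated sources the intensities add, so convert each level to linear form, sum, and take 10·log₁₀ of the total.
Σ 10^(L/10) = 10^(87.2/10) + 10^(83.5/10) = 7.487e+08.
L_total = 10·log₁₀(7.487e+08) = 88.74 dB.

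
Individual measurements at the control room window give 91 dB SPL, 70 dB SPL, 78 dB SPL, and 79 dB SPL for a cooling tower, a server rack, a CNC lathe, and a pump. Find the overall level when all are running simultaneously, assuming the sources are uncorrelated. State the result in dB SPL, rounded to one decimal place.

91.5 dB SPL

Incoherent sources combine by intensity addition: L_total = 10·log₁₀(Σ 10^(L_i/10)).
Σ 10^(L/10) = 10^(91/10) + 10^(70/10) + 10^(78/10) + 10^(79/10) = 1.411e+09.
L_total = 10·log₁₀(1.411e+09) = 91.50 dB SPL.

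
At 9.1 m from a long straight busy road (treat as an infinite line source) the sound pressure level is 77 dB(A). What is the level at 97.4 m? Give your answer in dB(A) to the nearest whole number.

67 dB(A)

Line-source attenuation: ΔL = 10·log₁₀(r₂/r₁) = 10·log₁₀(97.4/9.1) = 10.295 dB.
L₂ = 77 − 10·log₁₀(97.4/9.1) = 77 − 10.295 = 66.70 dB(A).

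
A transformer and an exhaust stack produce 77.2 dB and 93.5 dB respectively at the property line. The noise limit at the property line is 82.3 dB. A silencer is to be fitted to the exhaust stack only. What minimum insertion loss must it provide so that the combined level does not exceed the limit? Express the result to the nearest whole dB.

13 dB

Everything except the exhaust stack sums to 10^(77.2/10) = 5.248e+07 in linear terms, 77.20 dB.
To meet 82.3 dB overall, the treated exhaust stack may contribute at most 10^(82.3/10) − 5.248e+07 = 1.173e+08, i.e. 80.69 dB.
So the exhaust stack must be reduced from 93.5 to 80.69 dB: IL = 12.81 dB.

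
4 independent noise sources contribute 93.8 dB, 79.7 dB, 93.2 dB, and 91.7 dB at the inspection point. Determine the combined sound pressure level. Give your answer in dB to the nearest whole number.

For uncorrelated sources the intensities add, so convert each level to linear form, sum, and take 10·log₁₀ of the total.
Σ 10^(L/10) = 10^(93.8/10) + 10^(79.7/10) + 10^(93.2/10) + 10^(91.7/10) = 6.061e+09.
L_total = 10·log₁₀(6.061e+09) = 97.83 dB.

98 dB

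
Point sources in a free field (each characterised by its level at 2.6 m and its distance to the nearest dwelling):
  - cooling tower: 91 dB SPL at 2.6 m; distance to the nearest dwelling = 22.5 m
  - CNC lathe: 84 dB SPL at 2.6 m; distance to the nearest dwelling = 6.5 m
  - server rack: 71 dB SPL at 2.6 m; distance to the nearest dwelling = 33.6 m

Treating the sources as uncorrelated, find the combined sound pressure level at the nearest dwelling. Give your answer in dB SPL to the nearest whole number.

78 dB SPL

Apply inverse-square spreading to bring every level to the receiver, then sum 10^(L/10).
cooling tower: 91 − 20·log₁₀(22.5/2.6) = 91 − 18.74 = 72.26 dB SPL.
CNC lathe: 84 − 20·log₁₀(6.5/2.6) = 84 − 7.96 = 76.04 dB SPL.
server rack: 71 − 20·log₁₀(33.6/2.6) = 71 − 22.23 = 48.77 dB SPL.
Σ 10^(L/10) = 5.708e+07 → L_total = 10·log₁₀(5.708e+07) = 77.56 dB SPL.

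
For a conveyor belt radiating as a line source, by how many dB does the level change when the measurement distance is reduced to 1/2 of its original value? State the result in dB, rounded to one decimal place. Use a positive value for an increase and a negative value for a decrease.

+3.0 dB

A line source loses 3 dB per doubling of distance; generally ΔL = −10·log₁₀(r₂/r₁).
ΔL = −10·log₁₀(0.5) = +3.01 dB.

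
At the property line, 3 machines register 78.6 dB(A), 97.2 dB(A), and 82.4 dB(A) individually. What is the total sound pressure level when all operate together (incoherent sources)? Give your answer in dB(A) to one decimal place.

97.4 dB(A)

Incoherent sources combine by intensity addition: L_total = 10·log₁₀(Σ 10^(L_i/10)).
Σ 10^(L/10) = 10^(78.6/10) + 10^(97.2/10) + 10^(82.4/10) = 5.494e+09.
L_total = 10·log₁₀(5.494e+09) = 97.40 dB(A).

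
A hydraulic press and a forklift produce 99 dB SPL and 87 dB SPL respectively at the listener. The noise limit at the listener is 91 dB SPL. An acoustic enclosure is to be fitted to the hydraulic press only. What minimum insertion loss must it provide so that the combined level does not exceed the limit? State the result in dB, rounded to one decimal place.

Everything except the hydraulic press sums to 10^(87/10) = 5.012e+08 in linear terms, 87.00 dB SPL.
To meet 91 dB SPL overall, the treated hydraulic press may contribute at most 10^(91/10) − 5.012e+08 = 7.577e+08, i.e. 88.80 dB SPL.
So the hydraulic press must be reduced from 99 to 88.80 dB SPL: IL = 10.20 dB.

10.2 dB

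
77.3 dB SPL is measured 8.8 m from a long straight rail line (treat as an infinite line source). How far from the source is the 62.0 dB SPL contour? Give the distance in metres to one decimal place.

The 15.3 dB drop corresponds to a distance ratio of 10^(15.3/10) for a line source.
r₂ = 8.8·10^((77.3−62.0)/10) = 8.8·10^(15.3/10) = 298.18 m.

298.2 m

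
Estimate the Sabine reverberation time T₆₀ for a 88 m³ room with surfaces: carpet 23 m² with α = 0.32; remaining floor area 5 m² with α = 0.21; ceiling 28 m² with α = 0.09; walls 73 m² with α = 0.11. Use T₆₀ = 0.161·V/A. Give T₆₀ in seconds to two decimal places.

Summing Sᵢαᵢ: 23·0.32 + 5·0.21 + 28·0.09 + 73·0.11 = 18.96 m².
T₆₀ = 0.161·V/A = 0.161·88/18.96 = 0.747 s.

0.75 s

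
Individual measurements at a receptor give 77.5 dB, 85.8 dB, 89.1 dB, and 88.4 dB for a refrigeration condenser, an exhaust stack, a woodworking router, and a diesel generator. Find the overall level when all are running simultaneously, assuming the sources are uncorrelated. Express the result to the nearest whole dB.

93 dB

For uncorrelated sources the intensities add, so convert each level to linear form, sum, and take 10·log₁₀ of the total.
Σ 10^(L/10) = 10^(77.5/10) + 10^(85.8/10) + 10^(89.1/10) + 10^(88.4/10) = 1.941e+09.
L_total = 10·log₁₀(1.941e+09) = 92.88 dB.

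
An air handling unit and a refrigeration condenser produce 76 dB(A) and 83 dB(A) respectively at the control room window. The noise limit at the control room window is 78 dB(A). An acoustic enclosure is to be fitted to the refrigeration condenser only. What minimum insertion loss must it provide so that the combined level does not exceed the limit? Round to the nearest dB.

Fixed contribution from the other source: Σ 10^(L/10) = 10^(76/10) = 3.981e+07 (76.00 dB(A)).
To meet 78 dB(A) overall, the treated refrigeration condenser may contribute at most 10^(78/10) − 3.981e+07 = 2.329e+07, i.e. 73.67 dB(A).
So the refrigeration condenser must be reduced from 83 to 73.67 dB(A): IL = 9.33 dB.

9 dB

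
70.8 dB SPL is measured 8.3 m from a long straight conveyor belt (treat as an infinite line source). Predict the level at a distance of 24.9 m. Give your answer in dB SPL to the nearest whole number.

Line-source attenuation: ΔL = 10·log₁₀(r₂/r₁) = 10·log₁₀(24.9/8.3) = 4.771 dB.
L₂ = 70.8 − 10·log₁₀(24.9/8.3) = 70.8 − 4.771 = 66.03 dB SPL.

66 dB SPL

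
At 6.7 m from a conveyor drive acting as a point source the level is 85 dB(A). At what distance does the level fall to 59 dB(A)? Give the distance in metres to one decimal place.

For a point source L₁ − L₂ = 20·log₁₀(r₂/r₁), so r₂ = r₁·10^((L₁−L₂)/20).
r₂ = 6.7·10^((85−59)/20) = 6.7·10^(26.0/20) = 133.68 m.

133.7 m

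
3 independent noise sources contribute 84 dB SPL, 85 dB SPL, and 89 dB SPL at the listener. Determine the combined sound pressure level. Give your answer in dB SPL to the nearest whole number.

For uncorrelated sources the intensities add, so convert each level to linear form, sum, and take 10·log₁₀ of the total.
Σ 10^(L/10) = 10^(84/10) + 10^(85/10) + 10^(89/10) = 1.362e+09.
L_total = 10·log₁₀(1.362e+09) = 91.34 dB SPL.

91 dB SPL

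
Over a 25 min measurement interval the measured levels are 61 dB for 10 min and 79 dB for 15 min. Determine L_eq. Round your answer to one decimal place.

The energy average is taken in the linear domain: L_eq = 10·log₁₀[(Σ tᵢ·10^(Lᵢ/10))/T], T = 25 min.
Σ tᵢ·10^(Lᵢ/10) = 10·10^(61/10) + 15·10^(79/10) = 1.204e+09.
L_eq = 10·log₁₀(1.204e+09/25) = 76.83 dB.

76.8 dB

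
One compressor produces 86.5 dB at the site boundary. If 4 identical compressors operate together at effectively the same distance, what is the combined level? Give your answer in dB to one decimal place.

92.5 dB

N identical incoherent sources raise the level by 10·log₁₀ N.
L_total = 86.5 + 10·log₁₀(4) = 86.5 + 6.021 = 92.52 dB.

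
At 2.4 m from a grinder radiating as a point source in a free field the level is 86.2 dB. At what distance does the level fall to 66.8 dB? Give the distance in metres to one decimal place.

22.4 m

Point-source spreading drops the level by 20·log₁₀(r₂/r₁); inverting, r₂/r₁ = 10^(ΔL/20).
r₂ = 2.4·10^((86.2−66.8)/20) = 2.4·10^(19.4/20) = 22.40 m.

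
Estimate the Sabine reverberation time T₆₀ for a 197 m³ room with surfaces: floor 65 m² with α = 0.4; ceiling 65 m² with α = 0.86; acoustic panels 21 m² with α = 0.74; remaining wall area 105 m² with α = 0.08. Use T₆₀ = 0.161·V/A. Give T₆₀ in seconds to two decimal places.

A = Σ Sᵢαᵢ = 65·0.4 + 65·0.86 + 21·0.74 + 105·0.08 = 105.84 m².
T₆₀ = 0.161·V/A = 0.161·197/105.84 = 0.300 s.

0.30 s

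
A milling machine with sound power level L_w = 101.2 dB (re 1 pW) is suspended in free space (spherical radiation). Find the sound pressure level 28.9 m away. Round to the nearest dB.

Free-field spherical radiation: L_p = L_w − 10·log₁₀(4π·r²), r = 28.9 m.
4π·r² = 1.05e+04 m², 10·log₁₀ of that is 40.210 dB.
L_p = 101.2 − 40.210 = 60.99 dB.

61 dB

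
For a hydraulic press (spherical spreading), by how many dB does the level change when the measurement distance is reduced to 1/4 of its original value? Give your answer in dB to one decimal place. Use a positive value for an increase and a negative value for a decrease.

With spherical spreading the level changes by −20·log₁₀(r₂/r₁).
ΔL = −20·log₁₀(0.25) = +12.04 dB.

+12.0 dB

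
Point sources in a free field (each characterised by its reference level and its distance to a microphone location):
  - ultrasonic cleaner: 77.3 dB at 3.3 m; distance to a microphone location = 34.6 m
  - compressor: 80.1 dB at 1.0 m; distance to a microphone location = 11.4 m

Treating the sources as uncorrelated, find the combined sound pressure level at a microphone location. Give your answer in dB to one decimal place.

Apply inverse-square spreading to bring every level to the receiver, then sum 10^(L/10).
ultrasonic cleaner: 77.3 − 20·log₁₀(34.6/3.3) = 77.3 − 20.41 = 56.89 dB.
compressor: 80.1 − 20·log₁₀(11.4/1.0) = 80.1 − 21.14 = 58.96 dB.
Σ 10^(L/10) = 1.276e+06 → L_total = 10·log₁₀(1.276e+06) = 61.06 dB.

61.1 dB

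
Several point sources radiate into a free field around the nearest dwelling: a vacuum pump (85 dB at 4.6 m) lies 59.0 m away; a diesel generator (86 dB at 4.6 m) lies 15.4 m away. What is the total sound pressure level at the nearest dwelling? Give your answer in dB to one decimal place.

First find each source's level at the receiver (point-source: −20·log₁₀(r/r_ref)), then combine on an intensity basis.
vacuum pump: 85 − 20·log₁₀(59.0/4.6) = 85 − 22.16 = 62.84 dB.
diesel generator: 86 − 20·log₁₀(15.4/4.6) = 86 − 10.50 = 75.50 dB.
Σ 10^(L/10) = 3.744e+07 → L_total = 10·log₁₀(3.744e+07) = 75.73 dB.

75.7 dB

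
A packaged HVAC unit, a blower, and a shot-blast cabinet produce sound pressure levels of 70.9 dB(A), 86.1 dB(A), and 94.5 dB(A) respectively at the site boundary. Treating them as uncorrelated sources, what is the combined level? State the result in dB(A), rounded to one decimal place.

For uncorrelated sources the intensities add, so convert each level to linear form, sum, and take 10·log₁₀ of the total.
Σ 10^(L/10) = 10^(70.9/10) + 10^(86.1/10) + 10^(94.5/10) = 3.238e+09.
L_total = 10·log₁₀(3.238e+09) = 95.10 dB(A).

95.1 dB(A)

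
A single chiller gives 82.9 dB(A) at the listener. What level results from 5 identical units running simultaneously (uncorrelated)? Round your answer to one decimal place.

89.9 dB(A)

L_total = L₁ + 10·log₁₀ N for N identical incoherent sources.
L_total = 82.9 + 10·log₁₀(5) = 82.9 + 6.990 = 89.89 dB(A).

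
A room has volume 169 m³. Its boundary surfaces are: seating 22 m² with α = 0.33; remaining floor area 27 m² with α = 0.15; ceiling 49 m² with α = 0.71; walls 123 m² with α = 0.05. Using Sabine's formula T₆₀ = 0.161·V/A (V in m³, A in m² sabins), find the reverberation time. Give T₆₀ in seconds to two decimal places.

0.52 s

Total absorption A = 22·0.33 + 27·0.15 + 49·0.71 + 123·0.05 = 52.25 m² sabins.
T₆₀ = 0.161 × 169 / 52.25 = 0.521 s.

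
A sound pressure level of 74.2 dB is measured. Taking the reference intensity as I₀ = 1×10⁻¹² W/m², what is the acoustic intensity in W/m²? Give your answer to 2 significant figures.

2.6e-05 W/m²

L = 10·log₁₀(I/I₀) ⇒ I = I₀·10^(L/10) = 10⁻¹² × 10^7.42.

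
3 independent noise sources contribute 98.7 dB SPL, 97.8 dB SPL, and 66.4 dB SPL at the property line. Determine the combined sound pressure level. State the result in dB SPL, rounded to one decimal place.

101.3 dB SPL

For uncorrelated sources the intensities add, so convert each level to linear form, sum, and take 10·log₁₀ of the total.
Σ 10^(L/10) = 10^(98.7/10) + 10^(97.8/10) + 10^(66.4/10) = 1.344e+10.
L_total = 10·log₁₀(1.344e+10) = 101.28 dB SPL.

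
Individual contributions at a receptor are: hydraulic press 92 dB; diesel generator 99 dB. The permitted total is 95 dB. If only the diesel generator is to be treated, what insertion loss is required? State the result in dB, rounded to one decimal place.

7.0 dB

Fixed contribution from the other source: Σ 10^(L/10) = 10^(92/10) = 1.585e+09 (92.00 dB).
The limit corresponds to 10^(95/10) = 3.162e+09; subtracting the fixed part leaves 1.577e+09 for the diesel generator, i.e. 91.98 dB.
So the diesel generator must be reduced from 99 to 91.98 dB: IL = 7.02 dB.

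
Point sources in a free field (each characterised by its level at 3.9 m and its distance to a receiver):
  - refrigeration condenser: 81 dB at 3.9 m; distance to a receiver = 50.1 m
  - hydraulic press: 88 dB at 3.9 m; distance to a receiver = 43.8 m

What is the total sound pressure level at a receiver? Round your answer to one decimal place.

Apply inverse-square spreading to bring every level to the receiver, then sum 10^(L/10).
refrigeration condenser: 81 − 20·log₁₀(50.1/3.9) = 81 − 22.18 = 58.82 dB.
hydraulic press: 88 − 20·log₁₀(43.8/3.9) = 88 − 21.01 = 66.99 dB.
Σ 10^(L/10) = 5.765e+06 → L_total = 10·log₁₀(5.765e+06) = 67.61 dB.

67.6 dB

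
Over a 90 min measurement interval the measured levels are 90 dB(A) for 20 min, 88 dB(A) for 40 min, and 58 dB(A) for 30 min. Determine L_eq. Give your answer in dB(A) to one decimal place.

87.0 dB(A)

Weight each interval's intensity by its duration and average over T = 90 min:
Σ tᵢ·10^(Lᵢ/10) = 20·10^(90/10) + 40·10^(88/10) + 30·10^(58/10) = 4.526e+10.
L_eq = 10·log₁₀(4.526e+10/90) = 87.01 dB(A).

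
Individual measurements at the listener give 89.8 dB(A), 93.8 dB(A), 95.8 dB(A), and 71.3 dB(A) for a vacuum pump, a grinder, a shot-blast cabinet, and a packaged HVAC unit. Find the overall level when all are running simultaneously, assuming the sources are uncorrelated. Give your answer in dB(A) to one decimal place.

For uncorrelated sources the intensities add, so convert each level to linear form, sum, and take 10·log₁₀ of the total.
Σ 10^(L/10) = 10^(89.8/10) + 10^(93.8/10) + 10^(95.8/10) + 10^(71.3/10) = 7.169e+09.
L_total = 10·log₁₀(7.169e+09) = 98.55 dB(A).

98.6 dB(A)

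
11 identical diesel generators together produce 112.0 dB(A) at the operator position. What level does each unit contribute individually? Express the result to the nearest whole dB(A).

102 dB(A)

Dividing the total intensity by 11 lowers the level by 10·log₁₀ 11 = 10.414 dB: L₁ = 112.0 − 10.414.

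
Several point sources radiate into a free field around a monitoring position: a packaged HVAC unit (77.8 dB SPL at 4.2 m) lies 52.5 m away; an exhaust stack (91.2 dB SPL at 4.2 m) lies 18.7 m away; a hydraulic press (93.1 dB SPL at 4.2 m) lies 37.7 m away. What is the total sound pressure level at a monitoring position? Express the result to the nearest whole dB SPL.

80 dB SPL

Apply inverse-square spreading to bring every level to the receiver, then sum 10^(L/10).
packaged HVAC unit: 77.8 − 20·log₁₀(52.5/4.2) = 77.8 − 21.94 = 55.86 dB SPL.
exhaust stack: 91.2 − 20·log₁₀(18.7/4.2) = 91.2 − 12.97 = 78.23 dB SPL.
hydraulic press: 93.1 − 20·log₁₀(37.7/4.2) = 93.1 − 19.06 = 74.04 dB SPL.
Σ 10^(L/10) = 9.223e+07 → L_total = 10·log₁₀(9.223e+07) = 79.65 dB SPL.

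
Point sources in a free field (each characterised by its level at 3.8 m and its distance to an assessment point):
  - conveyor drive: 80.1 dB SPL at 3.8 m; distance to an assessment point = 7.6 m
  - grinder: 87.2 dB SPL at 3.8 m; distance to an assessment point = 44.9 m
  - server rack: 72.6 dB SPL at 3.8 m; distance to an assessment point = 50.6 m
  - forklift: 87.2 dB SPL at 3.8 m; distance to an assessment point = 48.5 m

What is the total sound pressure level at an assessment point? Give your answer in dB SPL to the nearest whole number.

First find each source's level at the receiver (point-source: −20·log₁₀(r/r_ref)), then combine on an intensity basis.
conveyor drive: 80.1 − 20·log₁₀(7.6/3.8) = 80.1 − 6.02 = 74.08 dB SPL.
grinder: 87.2 − 20·log₁₀(44.9/3.8) = 87.2 − 21.45 = 65.75 dB SPL.
server rack: 72.6 − 20·log₁₀(50.6/3.8) = 72.6 − 22.49 = 50.11 dB SPL.
forklift: 87.2 − 20·log₁₀(48.5/3.8) = 87.2 − 22.12 = 65.08 dB SPL.
Σ 10^(L/10) = 3.267e+07 → L_total = 10·log₁₀(3.267e+07) = 75.14 dB SPL.

75 dB SPL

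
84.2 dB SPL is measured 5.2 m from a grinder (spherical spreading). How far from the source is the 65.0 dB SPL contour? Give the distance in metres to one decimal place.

47.4 m

Point-source spreading drops the level by 20·log₁₀(r₂/r₁); inverting, r₂/r₁ = 10^(ΔL/20).
r₂ = 5.2·10^((84.2−65.0)/20) = 5.2·10^(19.2/20) = 47.42 m.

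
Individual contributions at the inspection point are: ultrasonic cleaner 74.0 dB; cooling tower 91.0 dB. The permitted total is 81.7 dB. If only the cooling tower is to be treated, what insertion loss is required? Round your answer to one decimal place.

Fixed contribution from the other source: Σ 10^(L/10) = 10^(74.0/10) = 2.512e+07 (74.00 dB).
To meet 81.7 dB overall, the treated cooling tower may contribute at most 10^(81.7/10) − 2.512e+07 = 1.228e+08, i.e. 80.89 dB.
So the cooling tower must be reduced from 91.0 to 80.89 dB: IL = 10.11 dB.

10.1 dB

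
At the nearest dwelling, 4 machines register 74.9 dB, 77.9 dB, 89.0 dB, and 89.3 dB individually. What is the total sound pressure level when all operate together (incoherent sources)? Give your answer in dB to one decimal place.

92.4 dB

For uncorrelated sources the intensities add, so convert each level to linear form, sum, and take 10·log₁₀ of the total.
Σ 10^(L/10) = 10^(74.9/10) + 10^(77.9/10) + 10^(89.0/10) + 10^(89.3/10) = 1.738e+09.
L_total = 10·log₁₀(1.738e+09) = 92.40 dB.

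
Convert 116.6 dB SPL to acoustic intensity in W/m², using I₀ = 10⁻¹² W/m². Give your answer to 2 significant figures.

I/I₀ = 10^(116.6/10) = 4.571e+11, so I = 4.571e+11 × 10⁻¹² W/m².

0.46 W/m²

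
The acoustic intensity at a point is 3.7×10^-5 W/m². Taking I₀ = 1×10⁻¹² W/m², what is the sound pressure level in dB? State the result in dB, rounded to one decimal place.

I/I₀ = 3.7×10^-5/10⁻¹² = 3.7×10^7, and L = 10·log₁₀(I/I₀).
L = 10·(0.5682 + 7) = 75.68 dB.

75.7 dB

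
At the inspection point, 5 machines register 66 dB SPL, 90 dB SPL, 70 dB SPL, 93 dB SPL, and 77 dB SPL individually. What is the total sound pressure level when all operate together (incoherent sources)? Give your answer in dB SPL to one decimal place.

Incoherent sources combine by intensity addition: L_total = 10·log₁₀(Σ 10^(L_i/10)).
Σ 10^(L/10) = 10^(66/10) + 10^(90/10) + 10^(70/10) + 10^(93/10) + 10^(77/10) = 3.059e+09.
L_total = 10·log₁₀(3.059e+09) = 94.86 dB SPL.

94.9 dB SPL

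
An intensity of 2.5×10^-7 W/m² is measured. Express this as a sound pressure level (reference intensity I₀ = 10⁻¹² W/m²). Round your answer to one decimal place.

Dividing by I₀ shifts the exponent by 12: I/I₀ = 2.5×10^5.
L = 10·(0.3979 + 5) = 53.98 dB.

54.0 dB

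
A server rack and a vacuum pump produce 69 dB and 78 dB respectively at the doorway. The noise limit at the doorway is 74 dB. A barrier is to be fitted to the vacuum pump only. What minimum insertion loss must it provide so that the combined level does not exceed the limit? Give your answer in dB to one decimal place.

5.7 dB

Everything except the vacuum pump sums to 10^(69/10) = 7.943e+06 in linear terms, 69.00 dB.
To meet 74 dB overall, the treated vacuum pump may contribute at most 10^(74/10) − 7.943e+06 = 1.718e+07, i.e. 72.35 dB.
So the vacuum pump must be reduced from 78 to 72.35 dB: IL = 5.65 dB.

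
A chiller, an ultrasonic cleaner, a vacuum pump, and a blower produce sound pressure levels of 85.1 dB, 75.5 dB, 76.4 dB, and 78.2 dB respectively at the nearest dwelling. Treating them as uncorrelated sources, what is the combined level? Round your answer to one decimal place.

86.7 dB

Incoherent sources combine by intensity addition: L_total = 10·log₁₀(Σ 10^(L_i/10)).
Σ 10^(L/10) = 10^(85.1/10) + 10^(75.5/10) + 10^(76.4/10) + 10^(78.2/10) = 4.688e+08.
L_total = 10·log₁₀(4.688e+08) = 86.71 dB.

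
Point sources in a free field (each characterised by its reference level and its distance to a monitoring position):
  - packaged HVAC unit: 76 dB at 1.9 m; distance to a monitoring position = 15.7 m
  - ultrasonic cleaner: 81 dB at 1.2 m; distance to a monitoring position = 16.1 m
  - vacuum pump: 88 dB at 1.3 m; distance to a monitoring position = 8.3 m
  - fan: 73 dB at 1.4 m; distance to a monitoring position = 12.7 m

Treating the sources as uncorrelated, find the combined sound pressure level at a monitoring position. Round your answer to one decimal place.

First find each source's level at the receiver (point-source: −20·log₁₀(r/r_ref)), then combine on an intensity basis.
packaged HVAC unit: 76 − 20·log₁₀(15.7/1.9) = 76 − 18.34 = 57.66 dB.
ultrasonic cleaner: 81 − 20·log₁₀(16.1/1.2) = 81 − 22.55 = 58.45 dB.
vacuum pump: 88 − 20·log₁₀(8.3/1.3) = 88 − 16.10 = 71.90 dB.
fan: 73 − 20·log₁₀(12.7/1.4) = 73 − 19.15 = 53.85 dB.
Σ 10^(L/10) = 1.700e+07 → L_total = 10·log₁₀(1.700e+07) = 72.31 dB.

72.3 dB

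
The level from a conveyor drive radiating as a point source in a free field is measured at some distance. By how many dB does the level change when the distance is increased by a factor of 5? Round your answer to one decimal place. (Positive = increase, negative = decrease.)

Point-source spreading: ΔL = −20·log₁₀(r₂/r₁).
ΔL = −20·log₁₀(5) = -13.98 dB.

-14.0 dB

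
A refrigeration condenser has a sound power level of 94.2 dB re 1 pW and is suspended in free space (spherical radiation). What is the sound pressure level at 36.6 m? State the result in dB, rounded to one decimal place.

The power spreads over a sphere of area 4π·r², so L_p = L_w − 10·log₁₀(4π·r²).
4π·r² = 1.683e+04 m², 10·log₁₀ of that is 42.262 dB.
L_p = 94.2 − 42.262 = 51.94 dB.

51.9 dB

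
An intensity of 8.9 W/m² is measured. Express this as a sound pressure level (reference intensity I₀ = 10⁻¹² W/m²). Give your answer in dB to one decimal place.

129.5 dB

I/I₀ = 8.9/10⁻¹² = 8.9×10^12, and L = 10·log₁₀(I/I₀).
L = 10·(0.9494 + 12) = 129.49 dB.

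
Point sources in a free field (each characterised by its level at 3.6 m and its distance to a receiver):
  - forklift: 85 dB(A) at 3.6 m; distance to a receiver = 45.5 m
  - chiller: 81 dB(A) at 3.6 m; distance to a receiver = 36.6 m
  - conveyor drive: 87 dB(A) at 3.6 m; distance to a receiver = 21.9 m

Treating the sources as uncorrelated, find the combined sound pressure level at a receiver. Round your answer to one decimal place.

72.2 dB(A)

Propagate each source to the receiver with L = L_ref − 20·log₁₀(r/r_ref), then add intensities.
forklift: 85 − 20·log₁₀(45.5/3.6) = 85 − 22.03 = 62.97 dB(A).
chiller: 81 − 20·log₁₀(36.6/3.6) = 81 − 20.14 = 60.86 dB(A).
conveyor drive: 87 − 20·log₁₀(21.9/3.6) = 87 − 15.68 = 71.32 dB(A).
Σ 10^(L/10) = 1.674e+07 → L_total = 10·log₁₀(1.674e+07) = 72.24 dB(A).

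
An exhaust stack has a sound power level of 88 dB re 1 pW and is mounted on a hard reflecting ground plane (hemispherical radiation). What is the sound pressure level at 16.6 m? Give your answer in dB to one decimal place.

55.6 dB

The power spreads over a hemisphere of area 2π·r², so L_p = L_w − 10·log₁₀(2π·r²).
2π·r² = 1731 m², 10·log₁₀ of that is 32.384 dB.
L_p = 88 − 32.384 = 55.62 dB.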